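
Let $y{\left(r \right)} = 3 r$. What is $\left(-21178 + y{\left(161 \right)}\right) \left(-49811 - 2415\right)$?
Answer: $1080817070$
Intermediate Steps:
$\left(-21178 + y{\left(161 \right)}\right) \left(-49811 - 2415\right) = \left(-21178 + 3 \cdot 161\right) \left(-49811 - 2415\right) = \left(-21178 + 483\right) \left(-52226\right) = \left(-20695\right) \left(-52226\right) = 1080817070$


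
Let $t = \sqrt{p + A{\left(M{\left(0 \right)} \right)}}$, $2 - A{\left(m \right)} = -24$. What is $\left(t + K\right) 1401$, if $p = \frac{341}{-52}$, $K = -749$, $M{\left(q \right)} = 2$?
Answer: $-1049349 + \frac{1401 \sqrt{13143}}{26} \approx -1.0432 \cdot 10^{6}$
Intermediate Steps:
$A{\left(m \right)} = 26$ ($A{\left(m \right)} = 2 - -24 = 2 + 24 = 26$)
$p = - \frac{341}{52}$ ($p = 341 \left(- \frac{1}{52}\right) = - \frac{341}{52} \approx -6.5577$)
$t = \frac{\sqrt{13143}}{26}$ ($t = \sqrt{- \frac{341}{52} + 26} = \sqrt{\frac{1011}{52}} = \frac{\sqrt{13143}}{26} \approx 4.4093$)
$\left(t + K\right) 1401 = \left(\frac{\sqrt{13143}}{26} - 749\right) 1401 = \left(-749 + \frac{\sqrt{13143}}{26}\right) 1401 = -1049349 + \frac{1401 \sqrt{13143}}{26}$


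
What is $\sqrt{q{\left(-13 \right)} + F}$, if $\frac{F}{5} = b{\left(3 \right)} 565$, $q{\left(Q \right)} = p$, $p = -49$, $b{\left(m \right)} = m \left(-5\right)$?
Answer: $2 i \sqrt{10606} \approx 205.97 i$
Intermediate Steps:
$b{\left(m \right)} = - 5 m$
$q{\left(Q \right)} = -49$
$F = -42375$ ($F = 5 \left(-5\right) 3 \cdot 565 = 5 \left(\left(-15\right) 565\right) = 5 \left(-8475\right) = -42375$)
$\sqrt{q{\left(-13 \right)} + F} = \sqrt{-49 - 42375} = \sqrt{-42424} = 2 i \sqrt{10606}$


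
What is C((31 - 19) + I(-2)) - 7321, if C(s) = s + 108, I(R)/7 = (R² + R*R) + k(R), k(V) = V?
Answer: -7159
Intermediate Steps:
I(R) = 7*R + 14*R² (I(R) = 7*((R² + R*R) + R) = 7*((R² + R²) + R) = 7*(2*R² + R) = 7*(R + 2*R²) = 7*R + 14*R²)
C(s) = 108 + s
C((31 - 19) + I(-2)) - 7321 = (108 + ((31 - 19) + 7*(-2)*(1 + 2*(-2)))) - 7321 = (108 + (12 + 7*(-2)*(1 - 4))) - 7321 = (108 + (12 + 7*(-2)*(-3))) - 7321 = (108 + (12 + 42)) - 7321 = (108 + 54) - 7321 = 162 - 7321 = -7159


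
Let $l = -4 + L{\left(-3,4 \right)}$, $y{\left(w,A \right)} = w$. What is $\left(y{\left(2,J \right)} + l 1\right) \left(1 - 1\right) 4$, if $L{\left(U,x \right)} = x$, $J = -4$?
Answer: $0$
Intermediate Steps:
$l = 0$ ($l = -4 + 4 = 0$)
$\left(y{\left(2,J \right)} + l 1\right) \left(1 - 1\right) 4 = \left(2 + 0 \cdot 1\right) \left(1 - 1\right) 4 = \left(2 + 0\right) 0 \cdot 4 = 2 \cdot 0 = 0$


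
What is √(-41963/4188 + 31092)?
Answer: √136289385651/2094 ≈ 176.30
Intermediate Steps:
√(-41963/4188 + 31092) = √(130171333/4188) = √136289385651/2094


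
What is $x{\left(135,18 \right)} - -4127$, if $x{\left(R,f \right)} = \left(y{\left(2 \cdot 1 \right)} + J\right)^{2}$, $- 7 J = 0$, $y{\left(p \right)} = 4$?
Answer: $4143$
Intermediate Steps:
$J = 0$ ($J = \left(- \frac{1}{7}\right) 0 = 0$)
$x{\left(R,f \right)} = 16$ ($x{\left(R,f \right)} = \left(4 + 0\right)^{2} = 4^{2} = 16$)
$x{\left(135,18 \right)} - -4127 = 16 - -4127 = 16 + 4127 = 4143$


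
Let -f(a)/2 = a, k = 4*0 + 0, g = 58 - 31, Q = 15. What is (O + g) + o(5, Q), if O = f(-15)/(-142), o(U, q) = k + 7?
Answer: 2399/71 ≈ 33.789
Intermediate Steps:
g = 27
k = 0 (k = 0 + 0 = 0)
f(a) = -2*a
o(U, q) = 7 (o(U, q) = 0 + 7 = 7)
O = -15/71 (O = -2*(-15)/(-142) = 30*(-1/142) = -15/71 ≈ -0.21127)
(O + g) + o(5, Q) = (-15/71 + 27) + 7 = 1902/71 + 7 = 2399/71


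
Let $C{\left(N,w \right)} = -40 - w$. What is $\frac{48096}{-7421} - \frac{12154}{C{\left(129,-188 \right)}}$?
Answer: $- \frac{48656521}{549154} \approx -88.603$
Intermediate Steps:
$\frac{48096}{-7421} - \frac{12154}{C{\left(129,-188 \right)}} = \frac{48096}{-7421} - \frac{12154}{-40 - -188} = 48096 \left(- \frac{1}{7421}\right) - \frac{12154}{-40 + 188} = - \frac{48096}{7421} - \frac{12154}{148} = - \frac{48096}{7421} - \frac{6077}{74} = - \frac{48656521}{549154}$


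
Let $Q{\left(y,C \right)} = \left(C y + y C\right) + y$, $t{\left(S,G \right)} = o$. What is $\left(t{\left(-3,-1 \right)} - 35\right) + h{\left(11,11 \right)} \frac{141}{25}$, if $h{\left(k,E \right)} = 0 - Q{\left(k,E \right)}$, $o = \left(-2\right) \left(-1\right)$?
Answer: $- \frac{36498}{25} \approx -1459.9$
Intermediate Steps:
$o = 2$
$t{\left(S,G \right)} = 2$
$Q{\left(y,C \right)} = y + 2 C y$ ($Q{\left(y,C \right)} = \left(C y + C y\right) + y = 2 C y + y = y + 2 C y$)
$h{\left(k,E \right)} = - k \left(1 + 2 E\right)$ ($h{\left(k,E \right)} = 0 - k \left(1 + 2 E\right) = - k \left(1 + 2 E\right)$)
$\left(t{\left(-3,-1 \right)} - 35\right) + h{\left(11,11 \right)} \frac{141}{25} = \left(2 - 35\right) + \left(-1\right) 11 \left(1 + 2 \cdot 11\right) \frac{141}{25} = -33 + \left(-1\right) 11 \left(1 + 22\right) 141 \cdot \frac{1}{25} = -33 + \left(-1\right) 11 \cdot 23 \cdot \frac{141}{25} = -33 - \frac{35673}{25} = - \frac{36498}{25}$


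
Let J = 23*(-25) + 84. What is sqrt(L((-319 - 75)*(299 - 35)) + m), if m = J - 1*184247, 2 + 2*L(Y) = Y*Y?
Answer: sqrt(5409479389) ≈ 73549.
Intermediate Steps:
J = -491 (J = -575 + 84 = -491)
L(Y) = -1 + Y**2/2 (L(Y) = -1 + (Y*Y)/2 = -1 + Y**2/2)
m = -184738 (m = -491 - 1*184247 = -491 - 184247 = -184738)
sqrt(L((-319 - 75)*(299 - 35)) + m) = sqrt((-1 + ((-319 - 75)*(299 - 35))**2/2) - 184738) = sqrt((-1 + (-394*264)**2/2) - 184738) = sqrt((-1 + (1/2)*(-104016)**2) - 184738) = sqrt((-1 + (1/2)*10819328256) - 184738) = sqrt((-1 + 5409664128) - 184738) = sqrt(5409664127 - 184738) = sqrt(5409479389)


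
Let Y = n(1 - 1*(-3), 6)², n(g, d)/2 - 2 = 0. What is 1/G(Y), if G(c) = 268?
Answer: 1/268 ≈ 0.0037313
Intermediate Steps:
n(g, d) = 4 (n(g, d) = 4 + 2*0 = 4 + 0 = 4)
Y = 16 (Y = 4² = 16)
1/G(Y) = 1/268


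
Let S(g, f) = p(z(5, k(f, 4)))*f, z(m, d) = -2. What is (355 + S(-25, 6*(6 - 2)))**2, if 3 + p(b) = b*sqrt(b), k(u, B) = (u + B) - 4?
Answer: 75481 - 27168*I*sqrt(2) ≈ 75481.0 - 38421.0*I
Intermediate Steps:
k(u, B) = -4 + B + u (k(u, B) = (B + u) - 4 = -4 + B + u)
p(b) = -3 + b**(3/2) (p(b) = -3 + b*sqrt(b) = -3 + b**(3/2))
S(g, f) = f*(-3 - 2*I*sqrt(2)) (S(g, f) = (-3 + (-2)**(3/2))*f = (-3 - 2*I*sqrt(2))*f = f*(-3 - 2*I*sqrt(2)))
(355 + S(-25, 6*(6 - 2)))**2 = (355 - 6*(6 - 2)*(3 + 2*I*sqrt(2)))**2 = (355 - 6*4*(3 + 2*I*sqrt(2)))**2 = (355 - 1*24*(3 + 2*I*sqrt(2)))**2 = (355 + (-72 - 48*I*sqrt(2)))**2 = (283 - 48*I*sqrt(2))**2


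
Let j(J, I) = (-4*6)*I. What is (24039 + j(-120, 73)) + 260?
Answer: 22547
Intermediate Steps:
j(J, I) = -24*I
(24039 + j(-120, 73)) + 260 = (24039 - 24*73) + 260 = (24039 - 1752) + 260 = 22287 + 260 = 22547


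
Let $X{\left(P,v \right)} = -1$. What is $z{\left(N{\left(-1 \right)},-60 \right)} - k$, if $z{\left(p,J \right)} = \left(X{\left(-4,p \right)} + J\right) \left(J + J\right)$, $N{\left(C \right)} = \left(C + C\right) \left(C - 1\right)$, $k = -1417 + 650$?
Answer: $8087$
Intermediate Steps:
$k = -767$
$N{\left(C \right)} = 2 C \left(-1 + C\right)$
$z{\left(p,J \right)} = 2 J \left(-1 + J\right)$ ($z{\left(p,J \right)} = \left(-1 + J\right) \left(J + J\right) = \left(-1 + J\right) 2 J = 2 J \left(-1 + J\right)$)
$z{\left(N{\left(-1 \right)},-60 \right)} - k = 2 \left(-60\right) \left(-1 - 60\right) - -767 = 2 \left(-60\right) \left(-61\right) + 767 = 7320 + 767 = 8087$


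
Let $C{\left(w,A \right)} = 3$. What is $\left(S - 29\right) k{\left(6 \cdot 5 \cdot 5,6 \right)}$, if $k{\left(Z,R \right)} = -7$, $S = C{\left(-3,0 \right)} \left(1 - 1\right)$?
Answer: $203$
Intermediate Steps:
$S = 0$ ($S = 3 \left(1 - 1\right) = 3 \cdot 0 = 0$)
$\left(S - 29\right) k{\left(6 \cdot 5 \cdot 5,6 \right)} = \left(0 - 29\right) \left(-7\right) = \left(-29\right) \left(-7\right) = 203$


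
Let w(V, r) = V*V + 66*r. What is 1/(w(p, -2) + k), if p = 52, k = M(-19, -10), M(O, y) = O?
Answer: 1/2553 ≈ 0.00039170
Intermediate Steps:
k = -19
w(V, r) = V² + 66*r
1/(w(p, -2) + k) = 1/((52² + 66*(-2)) - 19) = 1/((2704 - 132) - 19) = 1/(2572 - 19) = 1/2553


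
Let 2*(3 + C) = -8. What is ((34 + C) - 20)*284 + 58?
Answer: 2046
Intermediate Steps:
C = -7 (C = -3 + (1/2)*(-8) = -3 - 4 = -7)
((34 + C) - 20)*284 + 58 = ((34 - 7) - 20)*284 + 58 = (27 - 20)*284 + 58 = 7*284 + 58 = 1988 + 58 = 2046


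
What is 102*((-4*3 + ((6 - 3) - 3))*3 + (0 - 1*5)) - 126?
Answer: -4308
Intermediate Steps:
102*((-4*3 + ((6 - 3) - 3))*3 + (0 - 1*5)) - 126 = 102*((-12 + (3 - 3))*3 + (0 - 5)) - 126 = 102*((-12 + 0)*3 - 5) - 126 = 102*(-12*3 - 5) - 126 = 102*(-36 - 5) - 126 = 102*(-41) - 126 = -4182 - 126 = -4308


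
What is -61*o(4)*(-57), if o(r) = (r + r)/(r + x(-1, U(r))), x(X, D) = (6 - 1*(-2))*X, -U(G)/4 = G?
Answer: -6954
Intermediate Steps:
U(G) = -4*G
x(X, D) = 8*X (x(X, D) = (6 + 2)*X = 8*X)
o(r) = 2*r/(-8 + r) (o(r) = (r + r)/(r + 8*(-1)) = (2*r)/(r - 8) = (2*r)/(-8 + r) = 2*r/(-8 + r))
-61*o(4)*(-57) = -122*4/(-8 + 4)*(-57) = -122*4/(-4)*(-57) = -122*4*(-1)/4*(-57) = -61*(-2)*(-57) = 122*(-57) = -6954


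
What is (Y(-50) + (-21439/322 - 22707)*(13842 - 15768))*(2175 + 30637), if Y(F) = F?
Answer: 231710485821308/161 ≈ 1.4392e+12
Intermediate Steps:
(Y(-50) + (-21439/322 - 22707)*(13842 - 15768))*(2175 + 30637) = (-50 + (-21439/322 - 22707)*(13842 - 15768))*(2175 + 30637) = (-50 + (-21439*1/322 - 22707)*(-1926))*32812 = (-50 + (-21439/322 - 22707)*(-1926))*32812 = (-50 - 7333093/322*(-1926))*32812 = (-50 + 7061768559/161)*32812 = (7061760509/161)*32812 = 231710485821308/161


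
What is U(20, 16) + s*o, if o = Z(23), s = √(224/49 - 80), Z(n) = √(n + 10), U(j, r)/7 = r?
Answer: 112 + 132*I*√7/7 ≈ 112.0 + 49.891*I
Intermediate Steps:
U(j, r) = 7*r
Z(n) = √(10 + n)
s = 4*I*√231/7 (s = √(224*(1/49) - 80) = √(32/7 - 80) = √(-528/7) = 4*I*√231/7 ≈ 8.685*I)
o = √33 (o = √(10 + 23) = √33 ≈ 5.7446)
U(20, 16) + s*o = 7*16 + (4*I*√231/7)*√33 = 112 + 132*I*√7/7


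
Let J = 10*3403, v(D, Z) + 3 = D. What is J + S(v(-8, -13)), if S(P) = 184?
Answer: 34214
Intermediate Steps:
v(D, Z) = -3 + D
J = 34030
J + S(v(-8, -13)) = 34030 + 184 = 34214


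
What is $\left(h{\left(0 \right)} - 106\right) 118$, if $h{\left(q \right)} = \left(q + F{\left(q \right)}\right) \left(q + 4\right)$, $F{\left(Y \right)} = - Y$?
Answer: $-12508$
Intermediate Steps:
$h{\left(q \right)} = 0$ ($h{\left(q \right)} = \left(q - q\right) \left(q + 4\right) = 0 \left(4 + q\right) = 0$)
$\left(h{\left(0 \right)} - 106\right) 118 = \left(0 - 106\right) 118 = \left(-106\right) 118 = -12508$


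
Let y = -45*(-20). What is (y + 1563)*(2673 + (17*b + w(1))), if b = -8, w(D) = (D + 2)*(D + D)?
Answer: 6263409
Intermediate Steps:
w(D) = 2*D*(2 + D) (w(D) = (2 + D)*(2*D) = 2*D*(2 + D))
y = 900
(y + 1563)*(2673 + (17*b + w(1))) = (900 + 1563)*(2673 + (17*(-8) + 2*1*(2 + 1))) = 2463*(2673 + (-136 + 2*1*3)) = 2463*(2673 + (-136 + 6)) = 2463*(2673 - 130) = 2463*2543 = 6263409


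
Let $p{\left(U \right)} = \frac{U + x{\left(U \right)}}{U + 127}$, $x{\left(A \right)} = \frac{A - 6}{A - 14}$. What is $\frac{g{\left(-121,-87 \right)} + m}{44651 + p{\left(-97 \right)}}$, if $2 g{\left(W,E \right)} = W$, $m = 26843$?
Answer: $\frac{89185725}{148677166} \approx 0.59986$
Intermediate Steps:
$x{\left(A \right)} = \frac{-6 + A}{-14 + A}$
$g{\left(W,E \right)} = \frac{W}{2}$
$p{\left(U \right)} = \frac{U + \frac{-6 + U}{-14 + U}}{127 + U}$ ($p{\left(U \right)} = \frac{U + \frac{-6 + U}{-14 + U}}{U + 127} = \frac{U + \frac{-6 + U}{-14 + U}}{127 + U}$)
$\frac{g{\left(-121,-87 \right)} + m}{44651 + p{\left(-97 \right)}} = \frac{\frac{1}{2} \left(-121\right) + 26843}{44651 + \frac{-6 - 97 - 97 \left(-14 - 97\right)}{\left(-14 - 97\right) \left(127 - 97\right)}} = \frac{- \frac{121}{2} + 26843}{44651 + \frac{-6 - 97 - -10767}{\left(-111\right) 30}} = \frac{53565}{2 \left(44651 - \frac{-6 - 97 + 10767}{3330}\right)} = \frac{53565}{2 \left(44651 - \frac{1}{3330} \cdot 10664\right)} = \frac{53565}{2 \left(44651 - \frac{5332}{1665}\right)} = \frac{53565}{2 \cdot \frac{74338583}{1665}} = \frac{53565}{2} \cdot \frac{1665}{74338583} = \frac{89185725}{148677166}$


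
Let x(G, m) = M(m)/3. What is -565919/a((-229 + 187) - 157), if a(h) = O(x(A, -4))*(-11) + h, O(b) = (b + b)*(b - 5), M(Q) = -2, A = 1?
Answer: 5093271/2539 ≈ 2006.0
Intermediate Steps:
x(G, m) = -2/3
O(b) = 2*b*(-5 + b) (O(b) = (2*b)*(-5 + b) = 2*b*(-5 + b))
a(h) = -748/9 + h (a(h) = (2*(-2/3)*(-5 - 2/3))*(-11) + h = (2*(-2/3)*(-17/3))*(-11) + h = (68/9)*(-11) + h = -748/9 + h)
-565919/a((-229 + 187) - 157) = -565919/(-748/9 + ((-229 + 187) - 157)) = -565919/(-748/9 + (-42 - 157)) = -565919/(-748/9 - 199) = -565919/(-2539/9) = -565919*(-9/2539) = 5093271/2539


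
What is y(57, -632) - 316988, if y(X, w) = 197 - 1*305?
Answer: -317096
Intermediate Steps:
y(X, w) = -108 (y(X, w) = 197 - 305 = -108)
y(57, -632) - 316988 = -108 - 316988 = -317096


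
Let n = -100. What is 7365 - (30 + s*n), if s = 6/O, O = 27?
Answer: 66215/9 ≈ 7357.2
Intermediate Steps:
s = 2/9 (s = 6/27 = 6*(1/27) = 2/9 ≈ 0.22222)
7365 - (30 + s*n) = 7365 - (30 + (2/9)*(-100)) = 7365 - (30 - 200/9) = 7365 - 1*70/9 = 7365 - 70/9 = 66215/9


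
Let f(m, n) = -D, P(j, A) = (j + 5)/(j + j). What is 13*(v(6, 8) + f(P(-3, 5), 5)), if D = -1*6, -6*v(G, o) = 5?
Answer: 403/6 ≈ 67.167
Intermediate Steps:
v(G, o) = -⅚ (v(G, o) = -⅙*5 = -⅚)
P(j, A) = (5 + j)/(2*j) (P(j, A) = (5 + j)/((2*j)) = (5 + j)*(1/(2*j)) = (5 + j)/(2*j))
D = -6
f(m, n) = 6 (f(m, n) = -1*(-6) = 6)
13*(v(6, 8) + f(P(-3, 5), 5)) = 13*(-⅚ + 6) = 13*(31/6) = 403/6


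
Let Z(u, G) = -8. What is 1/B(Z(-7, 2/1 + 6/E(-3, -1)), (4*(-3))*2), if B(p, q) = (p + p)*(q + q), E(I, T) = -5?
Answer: 1/768 ≈ 0.0013021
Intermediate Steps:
B(p, q) = 4*p*q (B(p, q) = (2*p)*(2*q) = 4*p*q)
1/B(Z(-7, 2/1 + 6/E(-3, -1)), (4*(-3))*2) = 1/(4*(-8)*((4*(-3))*2)) = 1/(4*(-8)*(-12*2)) = 1/(4*(-8)*(-24)) = 1/768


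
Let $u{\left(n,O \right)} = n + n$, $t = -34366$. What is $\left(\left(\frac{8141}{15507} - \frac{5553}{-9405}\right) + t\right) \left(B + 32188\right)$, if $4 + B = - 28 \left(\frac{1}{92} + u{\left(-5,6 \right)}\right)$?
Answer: $- \frac{3615654472983346}{3240963} \approx -1.1156 \cdot 10^{9}$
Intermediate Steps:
$u{\left(n,O \right)} = 2 n$
$B = \frac{6341}{23}$ ($B = -4 - 28 \left(\frac{1}{92} + 2 \left(-5\right)\right) = -4 - 28 \left(\frac{1}{92} - 10\right) = -4 - - \frac{6433}{23} = -4 + \frac{6433}{23} = \frac{6341}{23} \approx 275.7$)
$\left(\left(\frac{8141}{15507} - \frac{5553}{-9405}\right) + t\right) \left(B + 32188\right) = \left(\left(\frac{8141}{15507} - \frac{5553}{-9405}\right) - 34366\right) \left(\frac{6341}{23} + 32188\right) = \left(\left(8141 \cdot \frac{1}{15507} - - \frac{617}{1045}\right) - 34366\right) \frac{746665}{23} = \left(\left(\frac{8141}{15507} + \frac{617}{1045}\right) - 34366\right) \frac{746665}{23} = \left(\frac{18075164}{16204815} - 34366\right) \frac{746665}{23} = \left(- \frac{556876597126}{16204815}\right) \frac{746665}{23} = - \frac{3615654472983346}{3240963}$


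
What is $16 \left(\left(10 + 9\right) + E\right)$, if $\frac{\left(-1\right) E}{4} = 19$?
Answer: $-912$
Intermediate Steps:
$E = -76$ ($E = \left(-4\right) 19 = -76$)
$16 \left(\left(10 + 9\right) + E\right) = 16 \left(\left(10 + 9\right) - 76\right) = 16 \left(19 - 76\right) = 16 \left(-57\right) = -912$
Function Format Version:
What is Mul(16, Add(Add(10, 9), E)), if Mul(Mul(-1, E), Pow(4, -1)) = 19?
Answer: -912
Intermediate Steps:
E = -76 (E = Mul(-4, 19) = -76)
Mul(16, Add(Add(10, 9), E)) = Mul(16, Add(Add(10, 9), -76)) = Mul(16, Add(19, -76)) = Mul(16, -57) = -912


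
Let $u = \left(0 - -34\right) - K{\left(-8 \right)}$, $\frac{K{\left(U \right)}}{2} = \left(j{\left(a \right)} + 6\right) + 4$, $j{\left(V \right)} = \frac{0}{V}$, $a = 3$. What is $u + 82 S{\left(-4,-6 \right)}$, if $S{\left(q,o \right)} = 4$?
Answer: $342$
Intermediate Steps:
$j{\left(V \right)} = 0$
$K{\left(U \right)} = 20$ ($K{\left(U \right)} = 2 \left(\left(0 + 6\right) + 4\right) = 2 \left(6 + 4\right) = 2 \cdot 10 = 20$)
$u = 14$ ($u = \left(0 - -34\right) - 20 = \left(0 + 34\right) - 20 = 34 - 20 = 14$)
$u + 82 S{\left(-4,-6 \right)} = 14 + 82 \cdot 4 = 14 + 328 = 342$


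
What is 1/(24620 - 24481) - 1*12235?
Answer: -1700664/139 ≈ -12235.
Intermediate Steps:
1/(24620 - 24481) - 1*12235 = 1/139 - 12235 = -1700664/139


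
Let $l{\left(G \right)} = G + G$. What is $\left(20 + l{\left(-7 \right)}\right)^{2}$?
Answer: $36$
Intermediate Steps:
$l{\left(G \right)} = 2 G$
$\left(20 + l{\left(-7 \right)}\right)^{2} = \left(20 + 2 \left(-7\right)\right)^{2} = \left(20 - 14\right)^{2} = 6^{2} = 36$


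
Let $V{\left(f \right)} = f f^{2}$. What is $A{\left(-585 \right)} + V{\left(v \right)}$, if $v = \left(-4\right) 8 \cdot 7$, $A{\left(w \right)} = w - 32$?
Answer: $-11240041$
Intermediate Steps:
$A{\left(w \right)} = -32 + w$
$v = -224$ ($v = \left(-32\right) 7 = -224$)
$V{\left(f \right)} = f^{3}$
$A{\left(-585 \right)} + V{\left(v \right)} = \left(-32 - 585\right) + \left(-224\right)^{3} = -617 - 11239424 = -11240041$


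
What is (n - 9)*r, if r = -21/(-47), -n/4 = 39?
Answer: -3465/47 ≈ -73.723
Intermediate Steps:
n = -156 (n = -4*39 = -156)
r = 21/47 (r = -21*(-1/47) = 21/47 ≈ 0.44681)
(n - 9)*r = (-156 - 9)*(21/47) = -165*21/47 = -3465/47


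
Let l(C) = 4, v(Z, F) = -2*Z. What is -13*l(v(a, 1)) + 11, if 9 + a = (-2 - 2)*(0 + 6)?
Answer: -41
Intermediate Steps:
a = -33 (a = -9 + (-2 - 2)*(0 + 6) = -9 - 4*6 = -9 - 24 = -33)
-13*l(v(a, 1)) + 11 = -13*4 + 11 = -52 + 11 = -41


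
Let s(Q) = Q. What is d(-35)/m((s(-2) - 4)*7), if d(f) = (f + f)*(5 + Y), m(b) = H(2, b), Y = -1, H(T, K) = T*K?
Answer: 10/3 ≈ 3.3333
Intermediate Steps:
H(T, K) = K*T
m(b) = 2*b (m(b) = b*2 = 2*b)
d(f) = 8*f (d(f) = (f + f)*(5 - 1) = (2*f)*4 = 8*f)
d(-35)/m((s(-2) - 4)*7) = (8*(-35))/((2*((-2 - 4)*7))) = -280/(2*(-6*7)) = -280/(2*(-42)) = -280/(-84) = -280*(-1/84) = 10/3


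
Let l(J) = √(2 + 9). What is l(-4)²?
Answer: 11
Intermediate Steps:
l(J) = √11
l(-4)² = (√11)² = 11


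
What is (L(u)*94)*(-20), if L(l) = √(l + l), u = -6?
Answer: -3760*I*√3 ≈ -6512.5*I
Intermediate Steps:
L(l) = √2*√l (L(l) = √(2*l) = √2*√l)
(L(u)*94)*(-20) = ((√2*√(-6))*94)*(-20) = ((√2*(I*√6))*94)*(-20) = ((2*I*√3)*94)*(-20) = (188*I*√3)*(-20) = -3760*I*√3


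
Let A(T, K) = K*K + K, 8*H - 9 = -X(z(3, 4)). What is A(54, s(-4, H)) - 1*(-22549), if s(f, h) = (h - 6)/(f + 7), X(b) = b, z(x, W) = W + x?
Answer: 3247309/144 ≈ 22551.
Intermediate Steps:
H = ¼ (H = 9/8 + (-(4 + 3))/8 = 9/8 + (-1*7)/8 = 9/8 + (⅛)*(-7) = 9/8 - 7/8 = ¼ ≈ 0.25000)
s(f, h) = (-6 + h)/(7 + f)
A(T, K) = K + K² (A(T, K) = K² + K = K + K²)
A(54, s(-4, H)) - 1*(-22549) = ((-6 + ¼)/(7 - 4))*(1 + (-6 + ¼)/(7 - 4)) - 1*(-22549) = (-23/4/3)*(1 - 23/4/3) + 22549 = ((⅓)*(-23/4))*(1 + (⅓)*(-23/4)) + 22549 = -23*(1 - 23/12)/12 + 22549 = -23/12*(-11/12) + 22549 = 253/144 + 22549 = 3247309/144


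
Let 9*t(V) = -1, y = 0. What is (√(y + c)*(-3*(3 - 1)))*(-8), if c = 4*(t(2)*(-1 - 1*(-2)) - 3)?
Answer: 64*I*√7 ≈ 169.33*I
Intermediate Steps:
t(V) = -⅑ (t(V) = (⅑)*(-1) = -⅑)
c = -112/9 (c = 4*(-(-1 - 1*(-2))/9 - 3) = 4*(-(-1 + 2)/9 - 3) = 4*(-⅑*1 - 3) = 4*(-⅑ - 3) = 4*(-28/9) = -112/9 ≈ -12.444)
(√(y + c)*(-3*(3 - 1)))*(-8) = (√(0 - 112/9)*(-3*(3 - 1)))*(-8) = (√(-112/9)*(-3*2))*(-8) = ((4*I*√7/3)*(-6))*(-8) = -8*I*√7*(-8) = 64*I*√7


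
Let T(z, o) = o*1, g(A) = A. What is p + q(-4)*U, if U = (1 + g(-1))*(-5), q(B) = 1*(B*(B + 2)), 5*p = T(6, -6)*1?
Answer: -6/5 ≈ -1.2000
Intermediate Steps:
T(z, o) = o
p = -6/5 (p = (-6*1)/5 = (⅕)*(-6) = -6/5 ≈ -1.2000)
q(B) = B*(2 + B) (q(B) = 1*(B*(2 + B)) = B*(2 + B))
U = 0 (U = (1 - 1)*(-5) = 0*(-5) = 0)
p + q(-4)*U = -6/5 - 4*(2 - 4)*0 = -6/5 - 4*(-2)*0 = -6/5 + 8*0 = -6/5 + 0 = -6/5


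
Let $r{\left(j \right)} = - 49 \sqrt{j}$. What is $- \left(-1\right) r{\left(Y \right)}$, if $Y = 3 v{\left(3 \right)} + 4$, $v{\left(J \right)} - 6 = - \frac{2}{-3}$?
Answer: $- 98 \sqrt{6} \approx -240.05$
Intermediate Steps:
$v{\left(J \right)} = \frac{20}{3}$ ($v{\left(J \right)} = 6 - \frac{2}{-3} = 6 - - \frac{2}{3} = 6 + \frac{2}{3} = \frac{20}{3}$)
$Y = 24$ ($Y = 3 \cdot \frac{20}{3} + 4 = 20 + 4 = 24$)
$- \left(-1\right) r{\left(Y \right)} = - \left(-1\right) \left(- 49 \sqrt{24}\right) = - \left(-1\right) \left(- 49 \cdot 2 \sqrt{6}\right) = - \left(-1\right) \left(- 98 \sqrt{6}\right) = - 98 \sqrt{6}$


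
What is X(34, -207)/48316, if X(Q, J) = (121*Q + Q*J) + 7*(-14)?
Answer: -1511/24158 ≈ -0.062547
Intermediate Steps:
X(Q, J) = -98 + 121*Q + J*Q (X(Q, J) = (121*Q + J*Q) - 98 = -98 + 121*Q + J*Q)
X(34, -207)/48316 = (-98 + 121*34 - 207*34)/48316 = (-98 + 4114 - 7038)*(1/48316) = -3022*1/48316 = -1511/24158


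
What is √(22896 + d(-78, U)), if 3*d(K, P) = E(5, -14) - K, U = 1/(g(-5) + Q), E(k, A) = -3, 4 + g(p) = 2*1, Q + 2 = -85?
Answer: √22921 ≈ 151.40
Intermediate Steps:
Q = -87 (Q = -2 - 85 = -87)
g(p) = -2 (g(p) = -4 + 2*1 = -4 + 2 = -2)
U = -1/89 (U = 1/(-2 - 87) = 1/(-89) = -1/89 ≈ -0.011236)
d(K, P) = -1 - K/3 (d(K, P) = (-3 - K)/3 = -1 - K/3)
√(22896 + d(-78, U)) = √(22896 + (-1 - ⅓*(-78))) = √(22896 + (-1 + 26)) = √(22896 + 25) = √22921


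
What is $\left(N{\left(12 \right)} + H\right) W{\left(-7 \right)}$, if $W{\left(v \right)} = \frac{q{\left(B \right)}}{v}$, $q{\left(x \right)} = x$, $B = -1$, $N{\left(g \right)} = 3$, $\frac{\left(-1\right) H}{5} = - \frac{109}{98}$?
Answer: $\frac{839}{686} \approx 1.223$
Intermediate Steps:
$H = \frac{545}{98}$ ($H = - 5 \left(- \frac{109}{98}\right) = - 5 \left(\left(-109\right) \frac{1}{98}\right) = \left(-5\right) \left(- \frac{109}{98}\right) = \frac{545}{98} \approx 5.5612$)
$W{\left(v \right)} = - \frac{1}{v}$
$\left(N{\left(12 \right)} + H\right) W{\left(-7 \right)} = \left(3 + \frac{545}{98}\right) \left(- \frac{1}{-7}\right) = \frac{839 \left(\left(-1\right) \left(- \frac{1}{7}\right)\right)}{98} = \frac{839}{98} \cdot \frac{1}{7} = \frac{839}{686}$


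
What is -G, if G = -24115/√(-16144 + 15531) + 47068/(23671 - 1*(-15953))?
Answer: -11767/9906 - 24115*I*√613/613 ≈ -1.1879 - 974.0*I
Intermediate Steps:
G = 11767/9906 + 24115*I*√613/613 (G = -24115*(-I*√613/613) + 47068/(23671 + 15953) = -24115*(-I*√613/613) + 47068/39624 = -(-24115)*I*√613/613 + 47068*(1/39624) = 24115*I*√613/613 + 11767/9906 = 11767/9906 + 24115*I*√613/613 ≈ 1.1879 + 974.0*I)
-G = -(11767/9906 + 24115*I*√613/613) = -11767/9906 - 24115*I*√613/613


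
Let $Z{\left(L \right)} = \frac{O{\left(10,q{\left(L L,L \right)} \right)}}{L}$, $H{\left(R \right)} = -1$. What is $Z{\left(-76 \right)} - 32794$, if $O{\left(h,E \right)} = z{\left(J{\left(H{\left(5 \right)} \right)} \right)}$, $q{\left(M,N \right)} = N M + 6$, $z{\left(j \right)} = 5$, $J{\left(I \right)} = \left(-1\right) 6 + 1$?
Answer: $- \frac{2492349}{76} \approx -32794.0$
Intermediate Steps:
$J{\left(I \right)} = -5$ ($J{\left(I \right)} = -6 + 1 = -5$)
$q{\left(M,N \right)} = 6 + M N$ ($q{\left(M,N \right)} = M N + 6 = 6 + M N$)
$O{\left(h,E \right)} = 5$
$Z{\left(L \right)} = \frac{5}{L}$
$Z{\left(-76 \right)} - 32794 = \frac{5}{-76} - 32794 = 5 \left(- \frac{1}{76}\right) - 32794 = - \frac{5}{76} - 32794 = - \frac{2492349}{76}$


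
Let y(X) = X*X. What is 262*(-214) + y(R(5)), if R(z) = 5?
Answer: -56043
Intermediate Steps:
y(X) = X**2
262*(-214) + y(R(5)) = 262*(-214) + 5**2 = -56068 + 25 = -56043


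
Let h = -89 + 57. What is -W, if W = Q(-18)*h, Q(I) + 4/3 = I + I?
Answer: -3584/3 ≈ -1194.7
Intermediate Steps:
Q(I) = -4/3 + 2*I (Q(I) = -4/3 + (I + I) = -4/3 + 2*I)
h = -32
W = 3584/3 (W = (-4/3 + 2*(-18))*(-32) = (-4/3 - 36)*(-32) = -112/3*(-32) = 3584/3 ≈ 1194.7)
-W = -1*3584/3 = -3584/3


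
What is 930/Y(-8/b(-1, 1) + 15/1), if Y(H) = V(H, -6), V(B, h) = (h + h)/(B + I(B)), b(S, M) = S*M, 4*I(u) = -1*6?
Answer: -6665/4 ≈ -1666.3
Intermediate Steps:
I(u) = -3/2 (I(u) = (-1*6)/4 = (¼)*(-6) = -3/2)
b(S, M) = M*S
V(B, h) = 2*h/(-3/2 + B) (V(B, h) = (h + h)/(B - 3/2) = (2*h)/(-3/2 + B) = 2*h/(-3/2 + B))
Y(H) = -24/(-3 + 2*H) (Y(H) = 4*(-6)/(-3 + 2*H) = -24/(-3 + 2*H))
930/Y(-8/b(-1, 1) + 15/1) = 930/((-24/(-3 + 2*(-8/(1*(-1)) + 15/1)))) = 930/((-24/(-3 + 2*(-8/(-1) + 15*1)))) = 930/((-24/(-3 + 2*(-8*(-1) + 15)))) = 930/((-24/(-3 + 2*(8 + 15)))) = 930/((-24/(-3 + 2*23))) = 930/((-24/(-3 + 46))) = 930/((-24/43)) = 930/((-24*1/43)) = 930/(-24/43) = 930*(-43/24) = -6665/4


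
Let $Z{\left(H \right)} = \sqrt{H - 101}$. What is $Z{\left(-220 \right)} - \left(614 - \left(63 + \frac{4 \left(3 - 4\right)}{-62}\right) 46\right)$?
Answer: $\frac{70896}{31} + i \sqrt{321} \approx 2287.0 + 17.916 i$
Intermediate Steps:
$Z{\left(H \right)} = \sqrt{-101 + H}$
$Z{\left(-220 \right)} - \left(614 - \left(63 + \frac{4 \left(3 - 4\right)}{-62}\right) 46\right) = \sqrt{-101 - 220} - \left(614 - \left(63 + \frac{4 \left(3 - 4\right)}{-62}\right) 46\right) = \sqrt{-321} - \left(614 - \left(63 + 4 \left(-1\right) \left(- \frac{1}{62}\right)\right) 46\right) = i \sqrt{321} - \left(614 - \left(63 - - \frac{2}{31}\right) 46\right) = i \sqrt{321} - \left(614 - \left(63 + \frac{2}{31}\right) 46\right) = i \sqrt{321} - \left(614 - \frac{1955}{31} \cdot 46\right) = i \sqrt{321} - \left(614 - \frac{89930}{31}\right) = i \sqrt{321} - - \frac{70896}{31} = i \sqrt{321} + \frac{70896}{31} = \frac{70896}{31} + i \sqrt{321}$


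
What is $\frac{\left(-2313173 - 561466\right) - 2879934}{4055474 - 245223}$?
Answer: $- \frac{5754573}{3810251} \approx -1.5103$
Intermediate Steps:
$\frac{\left(-2313173 - 561466\right) - 2879934}{4055474 - 245223} = \frac{\left(-2313173 - 561466\right) - 2879934}{3810251} = \left(-2874639 - 2879934\right) \frac{1}{3810251} = \left(-5754573\right) \frac{1}{3810251} = - \frac{5754573}{3810251}$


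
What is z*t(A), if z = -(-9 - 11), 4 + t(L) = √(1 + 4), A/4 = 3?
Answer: -80 + 20*√5 ≈ -35.279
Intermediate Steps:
A = 12 (A = 4*3 = 12)
t(L) = -4 + √5 (t(L) = -4 + √(1 + 4) = -4 + √5)
z = 20 (z = -1*(-20) = 20)
z*t(A) = 20*(-4 + √5) = -80 + 20*√5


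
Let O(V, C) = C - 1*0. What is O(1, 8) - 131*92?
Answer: -12044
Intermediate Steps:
O(V, C) = C (O(V, C) = C + 0 = C)
O(1, 8) - 131*92 = 8 - 131*92 = 8 - 12052 = -12044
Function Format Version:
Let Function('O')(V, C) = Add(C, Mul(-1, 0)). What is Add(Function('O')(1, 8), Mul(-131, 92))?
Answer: -12044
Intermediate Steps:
Function('O')(V, C) = C (Function('O')(V, C) = Add(C, 0) = C)
Add(Function('O')(1, 8), Mul(-131, 92)) = Add(8, Mul(-131, 92)) = Add(8, -12052) = -12044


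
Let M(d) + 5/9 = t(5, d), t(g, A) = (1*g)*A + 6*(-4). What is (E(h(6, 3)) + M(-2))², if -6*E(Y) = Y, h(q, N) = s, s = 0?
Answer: 96721/81 ≈ 1194.1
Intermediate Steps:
h(q, N) = 0
t(g, A) = -24 + A*g (t(g, A) = g*A - 24 = A*g - 24 = -24 + A*g)
E(Y) = -Y/6
M(d) = -221/9 + 5*d (M(d) = -5/9 + (-24 + d*5) = -5/9 + (-24 + 5*d) = -221/9 + 5*d)
(E(h(6, 3)) + M(-2))² = (-⅙*0 + (-221/9 + 5*(-2)))² = (0 + (-221/9 - 10))² = (0 - 311/9)² = (-311/9)² = 96721/81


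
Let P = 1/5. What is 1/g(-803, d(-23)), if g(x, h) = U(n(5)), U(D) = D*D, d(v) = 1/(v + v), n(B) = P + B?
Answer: 25/676 ≈ 0.036982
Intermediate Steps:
P = ⅕ ≈ 0.20000
n(B) = ⅕ + B
d(v) = 1/(2*v)
U(D) = D²
g(x, h) = 676/25 (g(x, h) = (⅕ + 5)² = (26/5)² = 676/25)
1/g(-803, d(-23)) = 1/(676/25) = 25/676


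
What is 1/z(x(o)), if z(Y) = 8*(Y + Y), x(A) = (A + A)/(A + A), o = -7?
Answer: 1/16 ≈ 0.062500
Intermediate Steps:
x(A) = 1 (x(A) = (2*A)/((2*A)) = (2*A)*(1/(2*A)) = 1)
z(Y) = 16*Y (z(Y) = 8*(2*Y) = 16*Y)
1/z(x(o)) = 1/(16*1) = 1/16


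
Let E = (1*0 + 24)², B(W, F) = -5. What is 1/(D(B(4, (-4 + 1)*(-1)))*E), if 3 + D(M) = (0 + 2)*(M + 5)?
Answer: -1/1728 ≈ -0.00057870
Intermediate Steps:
D(M) = 7 + 2*M (D(M) = -3 + (0 + 2)*(M + 5) = -3 + 2*(5 + M) = -3 + (10 + 2*M) = 7 + 2*M)
E = 576 (E = (0 + 24)² = 24² = 576)
1/(D(B(4, (-4 + 1)*(-1)))*E) = 1/((7 + 2*(-5))*576) = 1/((7 - 10)*576) = 1/(-3*576) = 1/(-1728) = -1/1728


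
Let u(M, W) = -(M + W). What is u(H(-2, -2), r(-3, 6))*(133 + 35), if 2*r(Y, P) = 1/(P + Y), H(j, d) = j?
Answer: 308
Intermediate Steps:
r(Y, P) = 1/(2*(P + Y))
u(M, W) = -M - W
u(H(-2, -2), r(-3, 6))*(133 + 35) = (-1*(-2) - 1/(2*(6 - 3)))*(133 + 35) = (2 - 1/(2*3))*168 = (2 - 1*1/6)*168 = (2 - 1/6)*168 = (11/6)*168 = 308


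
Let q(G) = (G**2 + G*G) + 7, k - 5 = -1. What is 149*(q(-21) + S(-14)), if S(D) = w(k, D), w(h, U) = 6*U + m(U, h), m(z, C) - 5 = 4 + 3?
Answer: 121733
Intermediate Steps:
k = 4 (k = 5 - 1 = 4)
m(z, C) = 12 (m(z, C) = 5 + (4 + 3) = 5 + 7 = 12)
w(h, U) = 12 + 6*U (w(h, U) = 6*U + 12 = 12 + 6*U)
q(G) = 7 + 2*G**2 (q(G) = (G**2 + G**2) + 7 = 2*G**2 + 7 = 7 + 2*G**2)
S(D) = 12 + 6*D
149*(q(-21) + S(-14)) = 149*((7 + 2*(-21)**2) + (12 + 6*(-14))) = 149*((7 + 2*441) + (12 - 84)) = 149*((7 + 882) - 72) = 149*(889 - 72) = 149*817 = 121733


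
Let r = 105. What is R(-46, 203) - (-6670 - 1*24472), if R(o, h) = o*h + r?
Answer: 21909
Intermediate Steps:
R(o, h) = 105 + h*o (R(o, h) = o*h + 105 = h*o + 105 = 105 + h*o)
R(-46, 203) - (-6670 - 1*24472) = (105 + 203*(-46)) - (-6670 - 1*24472) = (105 - 9338) - (-6670 - 24472) = -9233 - 1*(-31142) = -9233 + 31142 = 21909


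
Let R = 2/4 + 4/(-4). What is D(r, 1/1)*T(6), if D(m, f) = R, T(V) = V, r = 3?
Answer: -3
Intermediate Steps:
R = -½ (R = 2*(¼) + 4*(-¼) = ½ - 1 = -½ ≈ -0.50000)
D(m, f) = -½
D(r, 1/1)*T(6) = -½*6 = -3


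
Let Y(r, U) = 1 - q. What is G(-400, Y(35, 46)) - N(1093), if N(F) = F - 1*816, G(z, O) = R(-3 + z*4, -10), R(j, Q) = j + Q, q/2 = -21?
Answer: -1890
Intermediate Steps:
q = -42 (q = 2*(-21) = -42)
Y(r, U) = 43 (Y(r, U) = 1 - 1*(-42) = 1 + 42 = 43)
R(j, Q) = Q + j
G(z, O) = -13 + 4*z (G(z, O) = -10 + (-3 + z*4) = -10 + (-3 + 4*z) = -13 + 4*z)
N(F) = -816 + F (N(F) = F - 816 = -816 + F)
G(-400, Y(35, 46)) - N(1093) = (-13 + 4*(-400)) - (-816 + 1093) = (-13 - 1600) - 1*277 = -1613 - 277 = -1890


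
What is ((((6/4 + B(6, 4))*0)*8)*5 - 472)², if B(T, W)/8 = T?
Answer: 222784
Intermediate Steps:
B(T, W) = 8*T
((((6/4 + B(6, 4))*0)*8)*5 - 472)² = ((((6/4 + 8*6)*0)*8)*5 - 472)² = ((((6*(¼) + 48)*0)*8)*5 - 472)² = ((((3/2 + 48)*0)*8)*5 - 472)² = ((((99/2)*0)*8)*5 - 472)² = ((0*8)*5 - 472)² = (0*5 - 472)² = (0 - 472)² = (-472)² = 222784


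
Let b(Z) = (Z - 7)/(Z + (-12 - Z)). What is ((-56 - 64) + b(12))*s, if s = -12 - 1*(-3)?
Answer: 4335/4 ≈ 1083.8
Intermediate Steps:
s = -9 (s = -12 + 3 = -9)
b(Z) = 7/12 - Z/12 (b(Z) = (-7 + Z)/(-12) = (-7 + Z)*(-1/12) = 7/12 - Z/12)
((-56 - 64) + b(12))*s = ((-56 - 64) + (7/12 - 1/12*12))*(-9) = (-120 + (7/12 - 1))*(-9) = (-120 - 5/12)*(-9) = -1445/12*(-9) = 4335/4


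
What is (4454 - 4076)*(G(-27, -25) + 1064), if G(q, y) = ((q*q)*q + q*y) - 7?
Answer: -6785478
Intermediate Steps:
G(q, y) = -7 + q³ + q*y (G(q, y) = (q²*q + q*y) - 7 = (q³ + q*y) - 7 = -7 + q³ + q*y)
(4454 - 4076)*(G(-27, -25) + 1064) = (4454 - 4076)*((-7 + (-27)³ - 27*(-25)) + 1064) = 378*((-7 - 19683 + 675) + 1064) = 378*(-19015 + 1064) = 378*(-17951) = -6785478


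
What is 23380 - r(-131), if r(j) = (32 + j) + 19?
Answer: 23460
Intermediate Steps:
r(j) = 51 + j
23380 - r(-131) = 23380 - (51 - 131) = 23380 - 1*(-80) = 23380 + 80 = 23460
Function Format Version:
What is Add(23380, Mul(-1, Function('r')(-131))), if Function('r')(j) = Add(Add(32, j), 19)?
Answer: 23460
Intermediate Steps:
Function('r')(j) = Add(51, j)
Add(23380, Mul(-1, Function('r')(-131))) = Add(23380, Mul(-1, Add(51, -131))) = Add(23380, Mul(-1, -80)) = Add(23380, 80) = 23460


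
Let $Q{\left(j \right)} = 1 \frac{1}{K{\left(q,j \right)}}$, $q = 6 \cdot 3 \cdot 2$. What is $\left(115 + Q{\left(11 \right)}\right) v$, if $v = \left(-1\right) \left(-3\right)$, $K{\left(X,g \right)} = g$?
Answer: $\frac{3798}{11} \approx 345.27$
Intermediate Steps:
$q = 36$ ($q = 18 \cdot 2 = 36$)
$v = 3$
$Q{\left(j \right)} = \frac{1}{j}$ ($Q{\left(j \right)} = 1 \frac{1}{j} = \frac{1}{j}$)
$\left(115 + Q{\left(11 \right)}\right) v = \left(115 + \frac{1}{11}\right) 3 = \frac{1266}{11} \cdot 3 = \frac{3798}{11}$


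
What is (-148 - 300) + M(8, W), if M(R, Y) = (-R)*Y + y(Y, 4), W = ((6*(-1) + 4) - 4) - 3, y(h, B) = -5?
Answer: -381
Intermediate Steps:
W = -9 (W = ((-6 + 4) - 4) - 3 = (-2 - 4) - 3 = -6 - 3 = -9)
M(R, Y) = -5 - R*Y (M(R, Y) = (-R)*Y - 5 = -R*Y - 5 = -5 - R*Y)
(-148 - 300) + M(8, W) = (-148 - 300) + (-5 - 1*8*(-9)) = -448 + (-5 + 72) = -448 + 67 = -381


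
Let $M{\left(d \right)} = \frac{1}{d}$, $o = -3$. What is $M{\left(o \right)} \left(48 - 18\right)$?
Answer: $-10$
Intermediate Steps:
$M{\left(o \right)} \left(48 - 18\right) = \frac{48 - 18}{-3} = \left(- \frac{1}{3}\right) 30 = -10$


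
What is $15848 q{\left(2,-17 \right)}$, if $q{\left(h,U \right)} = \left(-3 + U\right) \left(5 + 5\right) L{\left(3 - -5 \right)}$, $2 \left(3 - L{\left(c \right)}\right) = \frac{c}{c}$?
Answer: $-7924000$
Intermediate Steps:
$L{\left(c \right)} = \frac{5}{2}$ ($L{\left(c \right)} = 3 - \frac{c \frac{1}{c}}{2} = 3 - \frac{1}{2} = \frac{5}{2}$)
$q{\left(h,U \right)} = -75 + 25 U$ ($q{\left(h,U \right)} = \left(-3 + U\right) \left(5 + 5\right) \frac{5}{2} = \left(-3 + U\right) 10 \cdot \frac{5}{2} = \left(-30 + 10 U\right) \frac{5}{2} = -75 + 25 U$)
$15848 q{\left(2,-17 \right)} = 15848 \left(-75 + 25 \left(-17\right)\right) = 15848 \left(-75 - 425\right) = 15848 \left(-500\right) = -7924000$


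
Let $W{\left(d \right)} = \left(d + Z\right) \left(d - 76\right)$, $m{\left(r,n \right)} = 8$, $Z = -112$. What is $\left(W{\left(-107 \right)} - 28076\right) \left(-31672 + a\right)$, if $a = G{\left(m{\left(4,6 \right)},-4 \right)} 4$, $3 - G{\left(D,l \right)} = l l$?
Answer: $-380719724$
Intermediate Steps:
$W{\left(d \right)} = \left(-112 + d\right) \left(-76 + d\right)$ ($W{\left(d \right)} = \left(d - 112\right) \left(d - 76\right) = \left(-112 + d\right) \left(-76 + d\right)$)
$G{\left(D,l \right)} = 3 - l^{2}$ ($G{\left(D,l \right)} = 3 - l l = 3 - l^{2}$)
$a = -52$ ($a = \left(3 - \left(-4\right)^{2}\right) 4 = \left(3 - 16\right) 4 = \left(-13\right) 4 = -52$)
$\left(W{\left(-107 \right)} - 28076\right) \left(-31672 + a\right) = \left(\left(8512 + \left(-107\right)^{2} - -20116\right) - 28076\right) \left(-31672 - 52\right) = \left(\left(8512 + 11449 + 20116\right) - 28076\right) \left(-31724\right) = \left(40077 - 28076\right) \left(-31724\right) = 12001 \left(-31724\right) = -380719724$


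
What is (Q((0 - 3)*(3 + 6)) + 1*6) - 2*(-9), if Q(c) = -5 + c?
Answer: -8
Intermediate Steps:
(Q((0 - 3)*(3 + 6)) + 1*6) - 2*(-9) = ((-5 + (0 - 3)*(3 + 6)) + 1*6) - 2*(-9) = ((-5 - 3*9) + 6) + 18 = ((-5 - 27) + 6) + 18 = (-32 + 6) + 18 = -26 + 18 = -8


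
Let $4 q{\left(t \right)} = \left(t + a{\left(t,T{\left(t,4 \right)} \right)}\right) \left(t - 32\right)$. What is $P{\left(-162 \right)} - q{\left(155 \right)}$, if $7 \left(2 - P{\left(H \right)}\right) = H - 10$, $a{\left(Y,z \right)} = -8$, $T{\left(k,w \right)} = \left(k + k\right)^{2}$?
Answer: $- \frac{125823}{28} \approx -4493.7$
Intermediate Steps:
$T{\left(k,w \right)} = 4 k^{2}$ ($T{\left(k,w \right)} = \left(2 k\right)^{2} = 4 k^{2}$)
$q{\left(t \right)} = \frac{\left(-32 + t\right) \left(-8 + t\right)}{4}$ ($q{\left(t \right)} = \frac{\left(t - 8\right) \left(t - 32\right)}{4} = \frac{\left(-8 + t\right) \left(-32 + t\right)}{4} = \frac{\left(-32 + t\right) \left(-8 + t\right)}{4}$)
$P{\left(H \right)} = \frac{24}{7} - \frac{H}{7}$ ($P{\left(H \right)} = 2 - \frac{H - 10}{7} = 2 - \frac{-10 + H}{7} = 2 - \left(- \frac{10}{7} + \frac{H}{7}\right) = \frac{24}{7} - \frac{H}{7}$)
$P{\left(-162 \right)} - q{\left(155 \right)} = \left(\frac{24}{7} - - \frac{162}{7}\right) - \left(64 - 1550 + \frac{155^{2}}{4}\right) = \left(\frac{24}{7} + \frac{162}{7}\right) - \left(64 - 1550 + \frac{1}{4} \cdot 24025\right) = \frac{186}{7} - \left(64 - 1550 + \frac{24025}{4}\right) = \frac{186}{7} - \frac{18081}{4} = - \frac{125823}{28}$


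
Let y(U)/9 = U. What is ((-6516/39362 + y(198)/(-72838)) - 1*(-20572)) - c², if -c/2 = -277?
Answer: -205240731387489/716762339 ≈ -2.8634e+5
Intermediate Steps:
c = 554 (c = -2*(-277) = 554)
y(U) = 9*U
((-6516/39362 + y(198)/(-72838)) - 1*(-20572)) - c² = ((-6516/39362 + (9*198)/(-72838)) - 1*(-20572)) - 1*554² = ((-6516*1/39362 + 1782*(-1/72838)) + 20572) - 1*306916 = ((-3258/19681 - 891/36419) + 20572) - 306916 = (-136188873/716762339 + 20572) - 306916 = 14745098649035/716762339 - 306916 = -205240731387489/716762339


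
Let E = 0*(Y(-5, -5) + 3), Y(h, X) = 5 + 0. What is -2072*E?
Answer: 0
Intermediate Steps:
Y(h, X) = 5
E = 0 (E = 0*(5 + 3) = 0*8 = 0)
-2072*E = -2072*0 = 0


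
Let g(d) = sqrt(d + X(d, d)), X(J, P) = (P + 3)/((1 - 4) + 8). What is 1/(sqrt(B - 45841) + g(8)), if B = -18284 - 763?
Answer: 5/(sqrt(255) + 10*I*sqrt(16222)) ≈ 4.9212e-5 - 0.0039251*I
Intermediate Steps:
X(J, P) = 3/5 + P/5 (X(J, P) = (3 + P)/(-3 + 8) = (3 + P)/5 = (3 + P)*(1/5) = 3/5 + P/5)
B = -19047
g(d) = sqrt(3/5 + 6*d/5) (g(d) = sqrt(d + (3/5 + d/5)) = sqrt(3/5 + 6*d/5))
1/(sqrt(B - 45841) + g(8)) = 1/(sqrt(-19047 - 45841) + sqrt(15 + 30*8)/5) = 1/(sqrt(-64888) + sqrt(15 + 240)/5) = 1/(2*I*sqrt(16222) + sqrt(255)/5) = 1/(sqrt(255)/5 + 2*I*sqrt(16222))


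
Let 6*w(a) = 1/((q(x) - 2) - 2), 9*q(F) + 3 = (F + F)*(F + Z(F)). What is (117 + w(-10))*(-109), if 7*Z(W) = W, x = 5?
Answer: -3241551/254 ≈ -12762.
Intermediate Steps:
Z(W) = W/7
q(F) = -⅓ + 16*F²/63 (q(F) = -⅓ + ((F + F)*(F + F/7))/9 = -⅓ + ((2*F)*(8*F/7))/9 = -⅓ + (16*F²/7)/9 = -⅓ + 16*F²/63)
w(a) = 21/254 (w(a) = (1/(((-⅓ + (16/63)*5²) - 2) - 2))/6 = (1/(((-⅓ + (16/63)*25) - 2) - 2))/6 = (1/(((-⅓ + 400/63) - 2) - 2))/6 = (1/((379/63 - 2) - 2))/6 = (1/(253/63 - 2))/6 = (1/(127/63))/6 = (1*(63/127))/6 = (⅙)*(63/127) = 21/254)
(117 + w(-10))*(-109) = (117 + 21/254)*(-109) = (29739/254)*(-109) = -3241551/254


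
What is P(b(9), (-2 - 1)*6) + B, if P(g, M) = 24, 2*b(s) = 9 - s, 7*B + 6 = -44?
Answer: 118/7 ≈ 16.857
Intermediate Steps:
B = -50/7 (B = -6/7 + (1/7)*(-44) = -6/7 - 44/7 = -50/7 ≈ -7.1429)
b(s) = 9/2 - s/2 (b(s) = (9 - s)/2 = 9/2 - s/2)
P(b(9), (-2 - 1)*6) + B = 24 - 50/7 = 118/7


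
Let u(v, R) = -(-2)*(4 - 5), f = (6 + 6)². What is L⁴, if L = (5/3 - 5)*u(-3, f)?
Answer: 160000/81 ≈ 1975.3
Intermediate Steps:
f = 144 (f = 12² = 144)
u(v, R) = -2 (u(v, R) = -(-2)*(-1) = -1*2 = -2)
L = 20/3 (L = (5/3 - 5)*(-2) = -10/3*(-2) = 20/3 ≈ 6.6667)
L⁴ = (20/3)⁴ = 160000/81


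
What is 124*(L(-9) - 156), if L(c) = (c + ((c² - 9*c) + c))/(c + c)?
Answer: -20336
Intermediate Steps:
L(c) = (c² - 7*c)/(2*c) (L(c) = (c + (c² - 8*c))/((2*c)) = (c² - 7*c)*(1/(2*c)) = (c² - 7*c)/(2*c))
124*(L(-9) - 156) = 124*((-7/2 + (½)*(-9)) - 156) = 124*((-7/2 - 9/2) - 156) = 124*(-8 - 156) = 124*(-164) = -20336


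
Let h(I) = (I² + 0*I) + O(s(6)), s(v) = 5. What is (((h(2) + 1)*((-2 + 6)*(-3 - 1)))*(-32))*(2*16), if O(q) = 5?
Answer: 163840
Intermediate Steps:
h(I) = 5 + I² (h(I) = (I² + 0*I) + 5 = (I² + 0) + 5 = I² + 5 = 5 + I²)
(((h(2) + 1)*((-2 + 6)*(-3 - 1)))*(-32))*(2*16) = ((((5 + 2²) + 1)*((-2 + 6)*(-3 - 1)))*(-32))*(2*16) = ((((5 + 4) + 1)*(4*(-4)))*(-32))*32 = (((9 + 1)*(-16))*(-32))*32 = ((10*(-16))*(-32))*32 = -160*(-32)*32 = 5120*32 = 163840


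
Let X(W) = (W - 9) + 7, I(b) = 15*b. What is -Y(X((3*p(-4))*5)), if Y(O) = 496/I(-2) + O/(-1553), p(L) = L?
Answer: 384214/23295 ≈ 16.493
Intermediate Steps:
X(W) = -2 + W (X(W) = (-9 + W) + 7 = -2 + W)
Y(O) = -248/15 - O/1553 (Y(O) = 496/((15*(-2))) + O/(-1553) = 496/(-30) + O*(-1/1553) = 496*(-1/30) - O/1553 = -248/15 - O/1553)
-Y(X((3*p(-4))*5)) = -(-248/15 - (-2 + (3*(-4))*5)/1553) = -(-248/15 - (-2 - 12*5)/1553) = -(-248/15 - (-2 - 60)/1553) = -(-248/15 - 1/1553*(-62)) = -(-248/15 + 62/1553) = -1*(-384214/23295) = 384214/23295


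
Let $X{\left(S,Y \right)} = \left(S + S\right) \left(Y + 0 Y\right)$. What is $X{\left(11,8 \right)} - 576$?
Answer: $-400$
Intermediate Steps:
$X{\left(S,Y \right)} = 2 S Y$ ($X{\left(S,Y \right)} = 2 S \left(Y + 0\right) = 2 S Y$)
$X{\left(11,8 \right)} - 576 = 2 \cdot 11 \cdot 8 - 576 = 176 - 576 = -400$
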